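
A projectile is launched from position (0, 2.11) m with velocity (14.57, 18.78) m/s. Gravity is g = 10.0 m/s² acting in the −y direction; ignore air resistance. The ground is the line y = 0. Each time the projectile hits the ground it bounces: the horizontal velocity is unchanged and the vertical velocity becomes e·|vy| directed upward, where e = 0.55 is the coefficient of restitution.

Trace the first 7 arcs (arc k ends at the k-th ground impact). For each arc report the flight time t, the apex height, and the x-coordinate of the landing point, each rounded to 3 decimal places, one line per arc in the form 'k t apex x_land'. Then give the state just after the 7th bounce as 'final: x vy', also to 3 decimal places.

Arc 1: start y=2.110, vy=18.780 → t=3.865, apex=19.744, x_land=56.316, impact vy=-19.872
  bounce: vy ← 0.55·19.872 = 10.929
Arc 2: start y=0.000, vy=10.929 → t=2.186, apex=5.973, x_land=88.164, impact vy=-10.929
  bounce: vy ← 0.55·10.929 = 6.011
Arc 3: start y=0.000, vy=6.011 → t=1.202, apex=1.807, x_land=105.681, impact vy=-6.011
  bounce: vy ← 0.55·6.011 = 3.306
Arc 4: start y=0.000, vy=3.306 → t=0.661, apex=0.547, x_land=115.315, impact vy=-3.306
  bounce: vy ← 0.55·3.306 = 1.818
Arc 5: start y=0.000, vy=1.818 → t=0.364, apex=0.165, x_land=120.614, impact vy=-1.818
  bounce: vy ← 0.55·1.818 = 1.000
Arc 6: start y=0.000, vy=1.000 → t=0.200, apex=0.050, x_land=123.528, impact vy=-1.000
  bounce: vy ← 0.55·1.000 = 0.550
Arc 7: start y=0.000, vy=0.550 → t=0.110, apex=0.015, x_land=125.131, impact vy=-0.550
  bounce: vy ← 0.55·0.550 = 0.303

1 3.865 19.744 56.316
2 2.186 5.973 88.164
3 1.202 1.807 105.681
4 0.661 0.547 115.315
5 0.364 0.165 120.614
6 0.200 0.050 123.528
7 0.110 0.015 125.131
final: 125.131 0.303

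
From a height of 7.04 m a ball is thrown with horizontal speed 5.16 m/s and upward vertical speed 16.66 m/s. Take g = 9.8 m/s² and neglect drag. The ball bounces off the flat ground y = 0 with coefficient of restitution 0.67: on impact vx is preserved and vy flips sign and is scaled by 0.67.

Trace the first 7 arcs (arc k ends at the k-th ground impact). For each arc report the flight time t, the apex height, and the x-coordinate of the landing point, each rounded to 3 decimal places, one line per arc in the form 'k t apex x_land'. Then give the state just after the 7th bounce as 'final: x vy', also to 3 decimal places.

Arc 1: start y=7.040, vy=16.660 → t=3.780, apex=21.201, x_land=19.505, impact vy=-20.385
  bounce: vy ← 0.67·20.385 = 13.658
Arc 2: start y=0.000, vy=13.658 → t=2.787, apex=9.517, x_land=33.888, impact vy=-13.658
  bounce: vy ← 0.67·13.658 = 9.151
Arc 3: start y=0.000, vy=9.151 → t=1.867, apex=4.272, x_land=43.524, impact vy=-9.151
  bounce: vy ← 0.67·9.151 = 6.131
Arc 4: start y=0.000, vy=6.131 → t=1.251, apex=1.918, x_land=49.980, impact vy=-6.131
  bounce: vy ← 0.67·6.131 = 4.108
Arc 5: start y=0.000, vy=4.108 → t=0.838, apex=0.861, x_land=54.306, impact vy=-4.108
  bounce: vy ← 0.67·4.108 = 2.752
Arc 6: start y=0.000, vy=2.752 → t=0.562, apex=0.386, x_land=57.204, impact vy=-2.752
  bounce: vy ← 0.67·2.752 = 1.844
Arc 7: start y=0.000, vy=1.844 → t=0.376, apex=0.173, x_land=59.146, impact vy=-1.844
  bounce: vy ← 0.67·1.844 = 1.235

1 3.780 21.201 19.505
2 2.787 9.517 33.888
3 1.867 4.272 43.524
4 1.251 1.918 49.980
5 0.838 0.861 54.306
6 0.562 0.386 57.204
7 0.376 0.173 59.146
final: 59.146 1.235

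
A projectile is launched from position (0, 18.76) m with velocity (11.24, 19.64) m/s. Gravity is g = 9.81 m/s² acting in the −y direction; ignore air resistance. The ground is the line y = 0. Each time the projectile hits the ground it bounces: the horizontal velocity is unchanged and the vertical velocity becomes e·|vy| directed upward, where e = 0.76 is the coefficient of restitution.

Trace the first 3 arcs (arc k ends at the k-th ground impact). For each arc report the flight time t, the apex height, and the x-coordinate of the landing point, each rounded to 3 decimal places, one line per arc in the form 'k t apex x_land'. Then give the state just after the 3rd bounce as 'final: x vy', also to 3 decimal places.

1 4.801 38.420 53.961
2 4.254 22.191 101.776
3 3.233 12.818 138.116
final: 138.116 12.052

Arc 1: start y=18.760, vy=19.640 → t=4.801, apex=38.420, x_land=53.961, impact vy=-27.455
  bounce: vy ← 0.76·27.455 = 20.866
Arc 2: start y=0.000, vy=20.866 → t=4.254, apex=22.191, x_land=101.776, impact vy=-20.866
  bounce: vy ← 0.76·20.866 = 15.858
Arc 3: start y=0.000, vy=15.858 → t=3.233, apex=12.818, x_land=138.116, impact vy=-15.858
  bounce: vy ← 0.76·15.858 = 12.052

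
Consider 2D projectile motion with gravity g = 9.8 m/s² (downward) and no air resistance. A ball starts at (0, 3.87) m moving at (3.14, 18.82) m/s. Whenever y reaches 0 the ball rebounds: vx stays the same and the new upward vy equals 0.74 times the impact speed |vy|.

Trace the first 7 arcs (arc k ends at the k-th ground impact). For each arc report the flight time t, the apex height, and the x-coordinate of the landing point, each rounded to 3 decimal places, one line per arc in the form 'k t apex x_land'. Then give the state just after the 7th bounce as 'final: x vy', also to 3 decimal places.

1 4.036 21.941 12.675
2 3.132 12.015 22.508
3 2.318 6.579 29.785
4 1.715 3.603 35.170
5 1.269 1.973 39.155
6 0.939 1.080 42.104
7 0.695 0.592 44.286
final: 44.286 2.520

Arc 1: start y=3.870, vy=18.820 → t=4.036, apex=21.941, x_land=12.675, impact vy=-20.738
  bounce: vy ← 0.74·20.738 = 15.346
Arc 2: start y=0.000, vy=15.346 → t=3.132, apex=12.015, x_land=22.508, impact vy=-15.346
  bounce: vy ← 0.74·15.346 = 11.356
Arc 3: start y=0.000, vy=11.356 → t=2.318, apex=6.579, x_land=29.785, impact vy=-11.356
  bounce: vy ← 0.74·11.356 = 8.403
Arc 4: start y=0.000, vy=8.403 → t=1.715, apex=3.603, x_land=35.170, impact vy=-8.403
  bounce: vy ← 0.74·8.403 = 6.218
Arc 5: start y=0.000, vy=6.218 → t=1.269, apex=1.973, x_land=39.155, impact vy=-6.218
  bounce: vy ← 0.74·6.218 = 4.602
Arc 6: start y=0.000, vy=4.602 → t=0.939, apex=1.080, x_land=42.104, impact vy=-4.602
  bounce: vy ← 0.74·4.602 = 3.405
Arc 7: start y=0.000, vy=3.405 → t=0.695, apex=0.592, x_land=44.286, impact vy=-3.405
  bounce: vy ← 0.74·3.405 = 2.520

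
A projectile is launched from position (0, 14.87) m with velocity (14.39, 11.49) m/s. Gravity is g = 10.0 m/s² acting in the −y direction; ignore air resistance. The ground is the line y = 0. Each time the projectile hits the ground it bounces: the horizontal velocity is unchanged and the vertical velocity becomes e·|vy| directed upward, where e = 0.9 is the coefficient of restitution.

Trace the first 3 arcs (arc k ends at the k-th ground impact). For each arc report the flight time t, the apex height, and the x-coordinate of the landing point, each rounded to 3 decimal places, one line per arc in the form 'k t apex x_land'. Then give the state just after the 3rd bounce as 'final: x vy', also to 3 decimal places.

1 3.221 21.471 46.354
2 3.730 17.392 100.029
3 3.357 14.087 148.337
final: 148.337 15.107

Arc 1: start y=14.870, vy=11.490 → t=3.221, apex=21.471, x_land=46.354, impact vy=-20.722
  bounce: vy ← 0.9·20.722 = 18.650
Arc 2: start y=0.000, vy=18.650 → t=3.730, apex=17.392, x_land=100.029, impact vy=-18.650
  bounce: vy ← 0.9·18.650 = 16.785
Arc 3: start y=0.000, vy=16.785 → t=3.357, apex=14.087, x_land=148.337, impact vy=-16.785
  bounce: vy ← 0.9·16.785 = 15.107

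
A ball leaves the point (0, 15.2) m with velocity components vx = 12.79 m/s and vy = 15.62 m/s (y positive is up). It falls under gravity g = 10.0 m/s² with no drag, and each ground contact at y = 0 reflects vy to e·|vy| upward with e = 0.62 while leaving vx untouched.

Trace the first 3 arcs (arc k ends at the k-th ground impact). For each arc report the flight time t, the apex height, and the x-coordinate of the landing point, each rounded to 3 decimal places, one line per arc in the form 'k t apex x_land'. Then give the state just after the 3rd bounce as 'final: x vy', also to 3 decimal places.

Arc 1: start y=15.200, vy=15.620 → t=3.903, apex=27.399, x_land=49.918, impact vy=-23.409
  bounce: vy ← 0.62·23.409 = 14.514
Arc 2: start y=0.000, vy=14.514 → t=2.903, apex=10.532, x_land=87.044, impact vy=-14.514
  bounce: vy ← 0.62·14.514 = 8.998
Arc 3: start y=0.000, vy=8.998 → t=1.800, apex=4.049, x_land=110.062, impact vy=-8.998
  bounce: vy ← 0.62·8.998 = 5.579

1 3.903 27.399 49.918
2 2.903 10.532 87.044
3 1.800 4.049 110.062
final: 110.062 5.579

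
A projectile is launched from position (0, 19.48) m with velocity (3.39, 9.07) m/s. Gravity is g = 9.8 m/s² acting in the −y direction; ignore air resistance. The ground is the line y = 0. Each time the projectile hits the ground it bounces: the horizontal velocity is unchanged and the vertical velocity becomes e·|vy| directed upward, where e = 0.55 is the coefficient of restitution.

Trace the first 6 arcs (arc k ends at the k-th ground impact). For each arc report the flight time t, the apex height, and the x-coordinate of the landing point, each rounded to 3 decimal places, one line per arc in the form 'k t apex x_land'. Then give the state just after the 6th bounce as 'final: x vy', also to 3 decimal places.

Arc 1: start y=19.480, vy=9.070 → t=3.124, apex=23.677, x_land=10.589, impact vy=-21.542
  bounce: vy ← 0.55·21.542 = 11.848
Arc 2: start y=0.000, vy=11.848 → t=2.418, apex=7.162, x_land=18.786, impact vy=-11.848
  bounce: vy ← 0.55·11.848 = 6.517
Arc 3: start y=0.000, vy=6.517 → t=1.330, apex=2.167, x_land=23.295, impact vy=-6.517
  bounce: vy ← 0.55·6.517 = 3.584
Arc 4: start y=0.000, vy=3.584 → t=0.731, apex=0.655, x_land=25.774, impact vy=-3.584
  bounce: vy ← 0.55·3.584 = 1.971
Arc 5: start y=0.000, vy=1.971 → t=0.402, apex=0.198, x_land=27.138, impact vy=-1.971
  bounce: vy ← 0.55·1.971 = 1.084
Arc 6: start y=0.000, vy=1.084 → t=0.221, apex=0.060, x_land=27.888, impact vy=-1.084
  bounce: vy ← 0.55·1.084 = 0.596

1 3.124 23.677 10.589
2 2.418 7.162 18.786
3 1.330 2.167 23.295
4 0.731 0.655 25.774
5 0.402 0.198 27.138
6 0.221 0.060 27.888
final: 27.888 0.596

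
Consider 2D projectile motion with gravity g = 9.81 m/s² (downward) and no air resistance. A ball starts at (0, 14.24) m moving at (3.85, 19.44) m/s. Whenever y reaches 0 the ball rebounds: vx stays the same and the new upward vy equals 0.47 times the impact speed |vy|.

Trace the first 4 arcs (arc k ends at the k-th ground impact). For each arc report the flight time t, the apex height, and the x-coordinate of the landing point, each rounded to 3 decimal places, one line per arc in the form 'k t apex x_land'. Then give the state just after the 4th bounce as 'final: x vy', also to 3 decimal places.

1 4.595 33.502 17.691
2 2.457 7.401 27.149
3 1.155 1.635 31.594
4 0.543 0.361 33.684
final: 33.684 1.251

Arc 1: start y=14.240, vy=19.440 → t=4.595, apex=33.502, x_land=17.691, impact vy=-25.638
  bounce: vy ← 0.47·25.638 = 12.050
Arc 2: start y=0.000, vy=12.050 → t=2.457, apex=7.401, x_land=27.149, impact vy=-12.050
  bounce: vy ← 0.47·12.050 = 5.663
Arc 3: start y=0.000, vy=5.663 → t=1.155, apex=1.635, x_land=31.594, impact vy=-5.663
  bounce: vy ← 0.47·5.663 = 2.662
Arc 4: start y=0.000, vy=2.662 → t=0.543, apex=0.361, x_land=33.684, impact vy=-2.662
  bounce: vy ← 0.47·2.662 = 1.251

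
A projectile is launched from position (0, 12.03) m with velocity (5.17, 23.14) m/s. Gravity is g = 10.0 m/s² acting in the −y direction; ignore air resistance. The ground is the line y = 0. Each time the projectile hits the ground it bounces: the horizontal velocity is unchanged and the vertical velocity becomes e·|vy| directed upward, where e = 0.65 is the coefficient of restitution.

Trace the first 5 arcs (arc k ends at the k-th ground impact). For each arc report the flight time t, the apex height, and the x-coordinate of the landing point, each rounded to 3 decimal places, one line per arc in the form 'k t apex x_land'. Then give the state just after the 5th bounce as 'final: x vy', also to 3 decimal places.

1 5.100 38.803 26.366
2 3.622 16.394 45.089
3 2.354 6.927 57.259
4 1.530 2.926 65.170
5 0.995 1.236 70.312
final: 70.312 3.232

Arc 1: start y=12.030, vy=23.140 → t=5.100, apex=38.803, x_land=26.366, impact vy=-27.858
  bounce: vy ← 0.65·27.858 = 18.108
Arc 2: start y=0.000, vy=18.108 → t=3.622, apex=16.394, x_land=45.089, impact vy=-18.108
  bounce: vy ← 0.65·18.108 = 11.770
Arc 3: start y=0.000, vy=11.770 → t=2.354, apex=6.927, x_land=57.259, impact vy=-11.770
  bounce: vy ← 0.65·11.770 = 7.650
Arc 4: start y=0.000, vy=7.650 → t=1.530, apex=2.926, x_land=65.170, impact vy=-7.650
  bounce: vy ← 0.65·7.650 = 4.973
Arc 5: start y=0.000, vy=4.973 → t=0.995, apex=1.236, x_land=70.312, impact vy=-4.973
  bounce: vy ← 0.65·4.973 = 3.232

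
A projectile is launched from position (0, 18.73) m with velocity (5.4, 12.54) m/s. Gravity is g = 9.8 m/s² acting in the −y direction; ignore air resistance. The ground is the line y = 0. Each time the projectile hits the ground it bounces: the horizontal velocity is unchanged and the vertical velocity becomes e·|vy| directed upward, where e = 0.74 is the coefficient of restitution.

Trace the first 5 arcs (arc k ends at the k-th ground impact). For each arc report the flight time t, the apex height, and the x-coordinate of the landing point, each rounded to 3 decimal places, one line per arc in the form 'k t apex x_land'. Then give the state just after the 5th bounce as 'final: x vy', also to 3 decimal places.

1 3.616 26.753 19.528
2 3.458 14.650 38.202
3 2.559 8.022 52.021
4 1.894 4.393 62.247
5 1.401 2.406 69.814
final: 69.814 5.081

Arc 1: start y=18.730, vy=12.540 → t=3.616, apex=26.753, x_land=19.528, impact vy=-22.899
  bounce: vy ← 0.74·22.899 = 16.945
Arc 2: start y=0.000, vy=16.945 → t=3.458, apex=14.650, x_land=38.202, impact vy=-16.945
  bounce: vy ← 0.74·16.945 = 12.539
Arc 3: start y=0.000, vy=12.539 → t=2.559, apex=8.022, x_land=52.021, impact vy=-12.539
  bounce: vy ← 0.74·12.539 = 9.279
Arc 4: start y=0.000, vy=9.279 → t=1.894, apex=4.393, x_land=62.247, impact vy=-9.279
  bounce: vy ← 0.74·9.279 = 6.867
Arc 5: start y=0.000, vy=6.867 → t=1.401, apex=2.406, x_land=69.814, impact vy=-6.867
  bounce: vy ← 0.74·6.867 = 5.081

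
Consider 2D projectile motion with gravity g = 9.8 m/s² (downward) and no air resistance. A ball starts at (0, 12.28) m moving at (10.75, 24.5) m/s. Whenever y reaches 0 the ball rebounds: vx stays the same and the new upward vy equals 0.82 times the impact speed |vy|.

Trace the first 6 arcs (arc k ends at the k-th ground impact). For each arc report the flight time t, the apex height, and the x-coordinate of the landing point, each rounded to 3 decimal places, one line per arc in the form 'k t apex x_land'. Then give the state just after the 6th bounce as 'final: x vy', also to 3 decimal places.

1 5.459 42.905 58.685
2 4.853 28.849 110.854
3 3.979 19.398 153.632
4 3.263 13.043 188.710
5 2.676 8.770 217.474
6 2.194 5.897 241.060
final: 241.060 8.816

Arc 1: start y=12.280, vy=24.500 → t=5.459, apex=42.905, x_land=58.685, impact vy=-28.999
  bounce: vy ← 0.82·28.999 = 23.779
Arc 2: start y=0.000, vy=23.779 → t=4.853, apex=28.849, x_land=110.854, impact vy=-23.779
  bounce: vy ← 0.82·23.779 = 19.499
Arc 3: start y=0.000, vy=19.499 → t=3.979, apex=19.398, x_land=153.632, impact vy=-19.499
  bounce: vy ← 0.82·19.499 = 15.989
Arc 4: start y=0.000, vy=15.989 → t=3.263, apex=13.043, x_land=188.710, impact vy=-15.989
  bounce: vy ← 0.82·15.989 = 13.111
Arc 5: start y=0.000, vy=13.111 → t=2.676, apex=8.770, x_land=217.474, impact vy=-13.111
  bounce: vy ← 0.82·13.111 = 10.751
Arc 6: start y=0.000, vy=10.751 → t=2.194, apex=5.897, x_land=241.060, impact vy=-10.751
  bounce: vy ← 0.82·10.751 = 8.816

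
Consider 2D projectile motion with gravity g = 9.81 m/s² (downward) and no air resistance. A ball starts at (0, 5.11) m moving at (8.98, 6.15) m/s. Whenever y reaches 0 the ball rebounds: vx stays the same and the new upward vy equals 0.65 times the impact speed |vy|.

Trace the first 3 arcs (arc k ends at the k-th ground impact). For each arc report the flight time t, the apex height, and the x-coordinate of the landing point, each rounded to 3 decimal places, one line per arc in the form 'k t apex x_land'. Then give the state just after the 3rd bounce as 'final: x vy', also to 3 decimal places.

1 1.825 7.038 16.386
2 1.557 2.973 30.370
3 1.012 1.256 39.459
final: 39.459 3.227

Arc 1: start y=5.110, vy=6.150 → t=1.825, apex=7.038, x_land=16.386, impact vy=-11.751
  bounce: vy ← 0.65·11.751 = 7.638
Arc 2: start y=0.000, vy=7.638 → t=1.557, apex=2.973, x_land=30.370, impact vy=-7.638
  bounce: vy ← 0.65·7.638 = 4.965
Arc 3: start y=0.000, vy=4.965 → t=1.012, apex=1.256, x_land=39.459, impact vy=-4.965
  bounce: vy ← 0.65·4.965 = 3.227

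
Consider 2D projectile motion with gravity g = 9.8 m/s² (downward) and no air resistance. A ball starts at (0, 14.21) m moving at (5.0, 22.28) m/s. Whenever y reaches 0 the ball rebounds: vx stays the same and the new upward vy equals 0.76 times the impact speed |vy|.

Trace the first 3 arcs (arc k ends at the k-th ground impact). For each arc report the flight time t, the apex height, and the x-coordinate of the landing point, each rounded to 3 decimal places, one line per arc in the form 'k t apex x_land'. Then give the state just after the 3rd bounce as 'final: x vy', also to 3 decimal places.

1 5.114 39.536 25.570
2 4.318 22.836 47.158
3 3.281 13.190 63.565
final: 63.565 12.220

Arc 1: start y=14.210, vy=22.280 → t=5.114, apex=39.536, x_land=25.570, impact vy=-27.837
  bounce: vy ← 0.76·27.837 = 21.156
Arc 2: start y=0.000, vy=21.156 → t=4.318, apex=22.836, x_land=47.158, impact vy=-21.156
  bounce: vy ← 0.76·21.156 = 16.079
Arc 3: start y=0.000, vy=16.079 → t=3.281, apex=13.190, x_land=63.565, impact vy=-16.079
  bounce: vy ← 0.76·16.079 = 12.220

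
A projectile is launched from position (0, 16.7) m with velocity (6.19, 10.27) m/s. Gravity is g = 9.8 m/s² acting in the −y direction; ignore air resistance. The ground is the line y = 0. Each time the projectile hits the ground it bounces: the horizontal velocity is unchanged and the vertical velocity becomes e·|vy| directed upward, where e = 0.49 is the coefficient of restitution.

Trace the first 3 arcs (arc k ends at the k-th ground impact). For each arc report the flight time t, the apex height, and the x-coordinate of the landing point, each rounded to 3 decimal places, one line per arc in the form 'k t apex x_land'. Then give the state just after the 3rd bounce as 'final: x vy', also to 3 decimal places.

1 3.171 22.081 19.627
2 2.080 5.302 32.505
3 1.019 1.273 38.815
final: 38.815 2.448

Arc 1: start y=16.700, vy=10.270 → t=3.171, apex=22.081, x_land=19.627, impact vy=-20.804
  bounce: vy ← 0.49·20.804 = 10.194
Arc 2: start y=0.000, vy=10.194 → t=2.080, apex=5.302, x_land=32.505, impact vy=-10.194
  bounce: vy ← 0.49·10.194 = 4.995
Arc 3: start y=0.000, vy=4.995 → t=1.019, apex=1.273, x_land=38.815, impact vy=-4.995
  bounce: vy ← 0.49·4.995 = 2.448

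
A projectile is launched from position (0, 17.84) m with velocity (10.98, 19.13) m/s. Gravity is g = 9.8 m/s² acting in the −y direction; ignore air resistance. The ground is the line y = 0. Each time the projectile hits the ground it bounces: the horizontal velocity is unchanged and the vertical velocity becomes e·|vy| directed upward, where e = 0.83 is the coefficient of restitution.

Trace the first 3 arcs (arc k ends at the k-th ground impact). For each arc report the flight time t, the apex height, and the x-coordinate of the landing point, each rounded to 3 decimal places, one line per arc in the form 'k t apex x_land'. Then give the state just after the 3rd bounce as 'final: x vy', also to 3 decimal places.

1 4.682 36.511 51.406
2 4.531 25.153 101.159
3 3.761 17.328 142.455
final: 142.455 15.296

Arc 1: start y=17.840, vy=19.130 → t=4.682, apex=36.511, x_land=51.406, impact vy=-26.751
  bounce: vy ← 0.83·26.751 = 22.203
Arc 2: start y=0.000, vy=22.203 → t=4.531, apex=25.153, x_land=101.159, impact vy=-22.203
  bounce: vy ← 0.83·22.203 = 18.429
Arc 3: start y=0.000, vy=18.429 → t=3.761, apex=17.328, x_land=142.455, impact vy=-18.429
  bounce: vy ← 0.83·18.429 = 15.296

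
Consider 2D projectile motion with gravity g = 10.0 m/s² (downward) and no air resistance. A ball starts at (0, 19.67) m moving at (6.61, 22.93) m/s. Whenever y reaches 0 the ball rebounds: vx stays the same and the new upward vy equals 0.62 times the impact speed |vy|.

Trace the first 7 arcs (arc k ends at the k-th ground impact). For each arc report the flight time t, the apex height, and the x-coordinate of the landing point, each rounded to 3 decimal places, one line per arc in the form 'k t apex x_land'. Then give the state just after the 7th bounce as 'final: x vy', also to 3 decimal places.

1 5.325 45.959 35.197
2 3.759 17.667 60.047
3 2.331 6.791 75.454
4 1.445 2.610 85.006
5 0.896 1.003 90.929
6 0.556 0.386 94.600
7 0.344 0.148 96.877
final: 96.877 1.068

Arc 1: start y=19.670, vy=22.930 → t=5.325, apex=45.959, x_land=35.197, impact vy=-30.318
  bounce: vy ← 0.62·30.318 = 18.797
Arc 2: start y=0.000, vy=18.797 → t=3.759, apex=17.667, x_land=60.047, impact vy=-18.797
  bounce: vy ← 0.62·18.797 = 11.654
Arc 3: start y=0.000, vy=11.654 → t=2.331, apex=6.791, x_land=75.454, impact vy=-11.654
  bounce: vy ← 0.62·11.654 = 7.226
Arc 4: start y=0.000, vy=7.226 → t=1.445, apex=2.610, x_land=85.006, impact vy=-7.226
  bounce: vy ← 0.62·7.226 = 4.480
Arc 5: start y=0.000, vy=4.480 → t=0.896, apex=1.003, x_land=90.929, impact vy=-4.480
  bounce: vy ← 0.62·4.480 = 2.778
Arc 6: start y=0.000, vy=2.778 → t=0.556, apex=0.386, x_land=94.600, impact vy=-2.778
  bounce: vy ← 0.62·2.778 = 1.722
Arc 7: start y=0.000, vy=1.722 → t=0.344, apex=0.148, x_land=96.877, impact vy=-1.722
  bounce: vy ← 0.62·1.722 = 1.068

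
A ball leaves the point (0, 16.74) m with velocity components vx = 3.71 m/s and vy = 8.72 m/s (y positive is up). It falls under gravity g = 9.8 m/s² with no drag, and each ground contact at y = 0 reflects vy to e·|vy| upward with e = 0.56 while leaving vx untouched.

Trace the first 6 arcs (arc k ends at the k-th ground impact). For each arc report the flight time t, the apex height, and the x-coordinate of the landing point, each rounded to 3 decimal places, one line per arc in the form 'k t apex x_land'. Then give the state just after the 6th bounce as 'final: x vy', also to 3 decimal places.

Arc 1: start y=16.740, vy=8.720 → t=2.941, apex=20.620, x_land=10.912, impact vy=-20.103
  bounce: vy ← 0.56·20.103 = 11.258
Arc 2: start y=0.000, vy=11.258 → t=2.298, apex=6.466, x_land=19.435, impact vy=-11.258
  bounce: vy ← 0.56·11.258 = 6.304
Arc 3: start y=0.000, vy=6.304 → t=1.287, apex=2.028, x_land=24.209, impact vy=-6.304
  bounce: vy ← 0.56·6.304 = 3.530
Arc 4: start y=0.000, vy=3.530 → t=0.721, apex=0.636, x_land=26.882, impact vy=-3.530
  bounce: vy ← 0.56·3.530 = 1.977
Arc 5: start y=0.000, vy=1.977 → t=0.403, apex=0.199, x_land=28.379, impact vy=-1.977
  bounce: vy ← 0.56·1.977 = 1.107
Arc 6: start y=0.000, vy=1.107 → t=0.226, apex=0.063, x_land=29.217, impact vy=-1.107
  bounce: vy ← 0.56·1.107 = 0.620

1 2.941 20.620 10.912
2 2.298 6.466 19.435
3 1.287 2.028 24.209
4 0.721 0.636 26.882
5 0.403 0.199 28.379
6 0.226 0.063 29.217
final: 29.217 0.620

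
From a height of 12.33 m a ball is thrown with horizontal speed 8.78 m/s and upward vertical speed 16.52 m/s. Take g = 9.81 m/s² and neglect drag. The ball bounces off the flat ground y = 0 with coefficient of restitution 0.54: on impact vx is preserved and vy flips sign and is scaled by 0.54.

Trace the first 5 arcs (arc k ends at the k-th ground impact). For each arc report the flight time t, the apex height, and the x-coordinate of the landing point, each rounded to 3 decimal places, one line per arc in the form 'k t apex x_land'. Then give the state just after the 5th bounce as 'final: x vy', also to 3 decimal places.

1 3.997 26.240 35.093
2 2.498 7.652 57.025
3 1.349 2.231 68.868
4 0.728 0.651 75.264
5 0.393 0.190 78.717
final: 78.717 1.042

Arc 1: start y=12.330, vy=16.520 → t=3.997, apex=26.240, x_land=35.093, impact vy=-22.690
  bounce: vy ← 0.54·22.690 = 12.252
Arc 2: start y=0.000, vy=12.252 → t=2.498, apex=7.652, x_land=57.025, impact vy=-12.252
  bounce: vy ← 0.54·12.252 = 6.616
Arc 3: start y=0.000, vy=6.616 → t=1.349, apex=2.231, x_land=68.868, impact vy=-6.616
  bounce: vy ← 0.54·6.616 = 3.573
Arc 4: start y=0.000, vy=3.573 → t=0.728, apex=0.651, x_land=75.264, impact vy=-3.573
  bounce: vy ← 0.54·3.573 = 1.929
Arc 5: start y=0.000, vy=1.929 → t=0.393, apex=0.190, x_land=78.717, impact vy=-1.929
  bounce: vy ← 0.54·1.929 = 1.042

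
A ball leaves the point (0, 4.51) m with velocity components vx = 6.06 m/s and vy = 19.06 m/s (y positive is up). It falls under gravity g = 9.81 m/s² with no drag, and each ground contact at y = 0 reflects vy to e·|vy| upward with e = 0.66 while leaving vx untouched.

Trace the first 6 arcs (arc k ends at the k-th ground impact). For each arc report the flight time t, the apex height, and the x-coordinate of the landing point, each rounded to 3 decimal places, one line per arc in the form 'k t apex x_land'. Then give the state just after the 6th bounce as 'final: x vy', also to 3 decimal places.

Arc 1: start y=4.510, vy=19.060 → t=4.110, apex=23.026, x_land=24.904, impact vy=-21.255
  bounce: vy ← 0.66·21.255 = 14.028
Arc 2: start y=0.000, vy=14.028 → t=2.860, apex=10.030, x_land=42.235, impact vy=-14.028
  bounce: vy ← 0.66·14.028 = 9.259
Arc 3: start y=0.000, vy=9.259 → t=1.888, apex=4.369, x_land=53.674, impact vy=-9.259
  bounce: vy ← 0.66·9.259 = 6.111
Arc 4: start y=0.000, vy=6.111 → t=1.246, apex=1.903, x_land=61.224, impact vy=-6.111
  bounce: vy ← 0.66·6.111 = 4.033
Arc 5: start y=0.000, vy=4.033 → t=0.822, apex=0.829, x_land=66.207, impact vy=-4.033
  bounce: vy ← 0.66·4.033 = 2.662
Arc 6: start y=0.000, vy=2.662 → t=0.543, apex=0.361, x_land=69.495, impact vy=-2.662
  bounce: vy ← 0.66·2.662 = 1.757

1 4.110 23.026 24.904
2 2.860 10.030 42.235
3 1.888 4.369 53.674
4 1.246 1.903 61.224
5 0.822 0.829 66.207
6 0.543 0.361 69.495
final: 69.495 1.757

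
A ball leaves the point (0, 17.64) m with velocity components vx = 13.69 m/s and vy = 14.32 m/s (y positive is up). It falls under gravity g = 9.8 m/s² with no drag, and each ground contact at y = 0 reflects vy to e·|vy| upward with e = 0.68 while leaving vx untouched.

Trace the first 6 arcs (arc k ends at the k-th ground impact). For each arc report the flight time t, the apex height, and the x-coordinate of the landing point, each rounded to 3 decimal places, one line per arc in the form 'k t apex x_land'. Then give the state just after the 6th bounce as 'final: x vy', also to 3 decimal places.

1 3.856 28.102 52.789
2 3.257 12.995 97.377
3 2.215 6.009 127.697
4 1.506 2.778 148.314
5 1.024 1.285 162.334
6 0.696 0.594 171.867
final: 171.867 2.320

Arc 1: start y=17.640, vy=14.320 → t=3.856, apex=28.102, x_land=52.789, impact vy=-23.469
  bounce: vy ← 0.68·23.469 = 15.959
Arc 2: start y=0.000, vy=15.959 → t=3.257, apex=12.995, x_land=97.377, impact vy=-15.959
  bounce: vy ← 0.68·15.959 = 10.852
Arc 3: start y=0.000, vy=10.852 → t=2.215, apex=6.009, x_land=127.697, impact vy=-10.852
  bounce: vy ← 0.68·10.852 = 7.379
Arc 4: start y=0.000, vy=7.379 → t=1.506, apex=2.778, x_land=148.314, impact vy=-7.379
  bounce: vy ← 0.68·7.379 = 5.018
Arc 5: start y=0.000, vy=5.018 → t=1.024, apex=1.285, x_land=162.334, impact vy=-5.018
  bounce: vy ← 0.68·5.018 = 3.412
Arc 6: start y=0.000, vy=3.412 → t=0.696, apex=0.594, x_land=171.867, impact vy=-3.412
  bounce: vy ← 0.68·3.412 = 2.320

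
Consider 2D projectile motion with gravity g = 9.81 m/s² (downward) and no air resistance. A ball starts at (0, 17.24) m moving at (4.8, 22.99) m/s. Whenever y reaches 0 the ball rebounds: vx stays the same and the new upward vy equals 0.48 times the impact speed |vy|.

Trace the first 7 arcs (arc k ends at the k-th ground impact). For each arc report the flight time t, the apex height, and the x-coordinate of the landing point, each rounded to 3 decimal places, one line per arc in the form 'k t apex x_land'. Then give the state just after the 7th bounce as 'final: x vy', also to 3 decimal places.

1 5.345 44.179 25.654
2 2.881 10.179 39.484
3 1.383 2.345 46.122
4 0.664 0.540 49.308
5 0.319 0.124 50.837
6 0.153 0.029 51.572
7 0.073 0.007 51.924
final: 51.924 0.173

Arc 1: start y=17.240, vy=22.990 → t=5.345, apex=44.179, x_land=25.654, impact vy=-29.441
  bounce: vy ← 0.48·29.441 = 14.132
Arc 2: start y=0.000, vy=14.132 → t=2.881, apex=10.179, x_land=39.484, impact vy=-14.132
  bounce: vy ← 0.48·14.132 = 6.783
Arc 3: start y=0.000, vy=6.783 → t=1.383, apex=2.345, x_land=46.122, impact vy=-6.783
  bounce: vy ← 0.48·6.783 = 3.256
Arc 4: start y=0.000, vy=3.256 → t=0.664, apex=0.540, x_land=49.308, impact vy=-3.256
  bounce: vy ← 0.48·3.256 = 1.563
Arc 5: start y=0.000, vy=1.563 → t=0.319, apex=0.124, x_land=50.837, impact vy=-1.563
  bounce: vy ← 0.48·1.563 = 0.750
Arc 6: start y=0.000, vy=0.750 → t=0.153, apex=0.029, x_land=51.572, impact vy=-0.750
  bounce: vy ← 0.48·0.750 = 0.360
Arc 7: start y=0.000, vy=0.360 → t=0.073, apex=0.007, x_land=51.924, impact vy=-0.360
  bounce: vy ← 0.48·0.360 = 0.173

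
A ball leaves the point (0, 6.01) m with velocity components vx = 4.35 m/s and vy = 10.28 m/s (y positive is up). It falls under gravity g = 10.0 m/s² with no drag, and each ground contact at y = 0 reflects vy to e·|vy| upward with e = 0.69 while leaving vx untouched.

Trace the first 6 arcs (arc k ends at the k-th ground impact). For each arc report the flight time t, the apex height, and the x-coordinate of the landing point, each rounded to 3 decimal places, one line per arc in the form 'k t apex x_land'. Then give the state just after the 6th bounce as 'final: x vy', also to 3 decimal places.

1 2.531 11.294 11.010
2 2.074 5.377 20.032
3 1.431 2.560 26.257
4 0.987 1.219 30.552
5 0.681 0.580 33.516
6 0.470 0.276 35.561
final: 35.561 1.622

Arc 1: start y=6.010, vy=10.280 → t=2.531, apex=11.294, x_land=11.010, impact vy=-15.029
  bounce: vy ← 0.69·15.029 = 10.370
Arc 2: start y=0.000, vy=10.370 → t=2.074, apex=5.377, x_land=20.032, impact vy=-10.370
  bounce: vy ← 0.69·10.370 = 7.155
Arc 3: start y=0.000, vy=7.155 → t=1.431, apex=2.560, x_land=26.257, impact vy=-7.155
  bounce: vy ← 0.69·7.155 = 4.937
Arc 4: start y=0.000, vy=4.937 → t=0.987, apex=1.219, x_land=30.552, impact vy=-4.937
  bounce: vy ← 0.69·4.937 = 3.407
Arc 5: start y=0.000, vy=3.407 → t=0.681, apex=0.580, x_land=33.516, impact vy=-3.407
  bounce: vy ← 0.69·3.407 = 2.351
Arc 6: start y=0.000, vy=2.351 → t=0.470, apex=0.276, x_land=35.561, impact vy=-2.351
  bounce: vy ← 0.69·2.351 = 1.622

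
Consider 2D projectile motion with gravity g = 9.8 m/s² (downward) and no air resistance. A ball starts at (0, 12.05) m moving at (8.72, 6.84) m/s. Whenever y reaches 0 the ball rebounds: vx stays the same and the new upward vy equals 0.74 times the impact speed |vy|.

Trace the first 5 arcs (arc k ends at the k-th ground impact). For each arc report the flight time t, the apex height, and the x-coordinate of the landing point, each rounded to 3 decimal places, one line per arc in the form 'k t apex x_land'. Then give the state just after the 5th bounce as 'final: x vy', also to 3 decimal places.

1 2.414 14.437 21.054
2 2.540 7.906 43.206
3 1.880 4.329 59.599
4 1.391 2.371 71.730
5 1.029 1.298 80.706
final: 80.706 3.733

Arc 1: start y=12.050, vy=6.840 → t=2.414, apex=14.437, x_land=21.054, impact vy=-16.822
  bounce: vy ← 0.74·16.822 = 12.448
Arc 2: start y=0.000, vy=12.448 → t=2.540, apex=7.906, x_land=43.206, impact vy=-12.448
  bounce: vy ← 0.74·12.448 = 9.211
Arc 3: start y=0.000, vy=9.211 → t=1.880, apex=4.329, x_land=59.599, impact vy=-9.211
  bounce: vy ← 0.74·9.211 = 6.817
Arc 4: start y=0.000, vy=6.817 → t=1.391, apex=2.371, x_land=71.730, impact vy=-6.817
  bounce: vy ← 0.74·6.817 = 5.044
Arc 5: start y=0.000, vy=5.044 → t=1.029, apex=1.298, x_land=80.706, impact vy=-5.044
  bounce: vy ← 0.74·5.044 = 3.733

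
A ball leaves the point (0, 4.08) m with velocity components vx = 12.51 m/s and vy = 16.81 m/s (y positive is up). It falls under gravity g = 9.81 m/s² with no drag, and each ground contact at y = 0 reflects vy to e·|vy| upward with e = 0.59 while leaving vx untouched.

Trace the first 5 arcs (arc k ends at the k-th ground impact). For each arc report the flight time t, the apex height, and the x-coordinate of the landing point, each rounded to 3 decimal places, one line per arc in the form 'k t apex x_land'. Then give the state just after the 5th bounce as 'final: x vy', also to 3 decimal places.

Arc 1: start y=4.080, vy=16.810 → t=3.655, apex=18.482, x_land=45.720, impact vy=-19.043
  bounce: vy ← 0.59·19.043 = 11.235
Arc 2: start y=0.000, vy=11.235 → t=2.291, apex=6.434, x_land=74.375, impact vy=-11.235
  bounce: vy ← 0.59·11.235 = 6.629
Arc 3: start y=0.000, vy=6.629 → t=1.351, apex=2.240, x_land=91.282, impact vy=-6.629
  bounce: vy ← 0.59·6.629 = 3.911
Arc 4: start y=0.000, vy=3.911 → t=0.797, apex=0.780, x_land=101.257, impact vy=-3.911
  bounce: vy ← 0.59·3.911 = 2.307
Arc 5: start y=0.000, vy=2.307 → t=0.470, apex=0.271, x_land=107.142, impact vy=-2.307
  bounce: vy ← 0.59·2.307 = 1.361

1 3.655 18.482 45.720
2 2.291 6.434 74.375
3 1.351 2.240 91.282
4 0.797 0.780 101.257
5 0.470 0.271 107.142
final: 107.142 1.361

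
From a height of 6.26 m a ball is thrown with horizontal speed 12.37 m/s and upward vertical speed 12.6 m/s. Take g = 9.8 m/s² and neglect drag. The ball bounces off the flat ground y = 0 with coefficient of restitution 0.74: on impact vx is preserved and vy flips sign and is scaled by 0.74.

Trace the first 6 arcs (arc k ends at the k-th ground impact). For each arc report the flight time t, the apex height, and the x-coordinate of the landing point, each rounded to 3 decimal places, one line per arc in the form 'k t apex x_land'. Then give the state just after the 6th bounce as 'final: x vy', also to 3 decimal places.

1 2.998 14.360 37.081
2 2.534 7.864 68.421
3 1.875 4.306 91.614
4 1.387 2.358 108.776
5 1.027 1.291 121.476
6 0.760 0.707 130.874
final: 130.874 2.755

Arc 1: start y=6.260, vy=12.600 → t=2.998, apex=14.360, x_land=37.081, impact vy=-16.777
  bounce: vy ← 0.74·16.777 = 12.415
Arc 2: start y=0.000, vy=12.415 → t=2.534, apex=7.864, x_land=68.421, impact vy=-12.415
  bounce: vy ← 0.74·12.415 = 9.187
Arc 3: start y=0.000, vy=9.187 → t=1.875, apex=4.306, x_land=91.614, impact vy=-9.187
  bounce: vy ← 0.74·9.187 = 6.798
Arc 4: start y=0.000, vy=6.798 → t=1.387, apex=2.358, x_land=108.776, impact vy=-6.798
  bounce: vy ← 0.74·6.798 = 5.031
Arc 5: start y=0.000, vy=5.031 → t=1.027, apex=1.291, x_land=121.476, impact vy=-5.031
  bounce: vy ← 0.74·5.031 = 3.723
Arc 6: start y=0.000, vy=3.723 → t=0.760, apex=0.707, x_land=130.874, impact vy=-3.723
  bounce: vy ← 0.74·3.723 = 2.755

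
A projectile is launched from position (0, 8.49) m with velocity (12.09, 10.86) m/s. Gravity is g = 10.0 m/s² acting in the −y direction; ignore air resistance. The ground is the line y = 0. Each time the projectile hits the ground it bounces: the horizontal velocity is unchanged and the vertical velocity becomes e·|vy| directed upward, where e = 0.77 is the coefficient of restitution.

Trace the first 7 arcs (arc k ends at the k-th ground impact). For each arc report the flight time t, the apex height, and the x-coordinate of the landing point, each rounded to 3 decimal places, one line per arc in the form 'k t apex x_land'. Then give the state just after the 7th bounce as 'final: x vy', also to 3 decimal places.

1 2.782 14.387 33.638
2 2.612 8.530 65.220
3 2.011 5.057 89.539
4 1.549 2.999 108.264
5 1.193 1.778 122.683
6 0.918 1.054 133.785
7 0.707 0.625 142.334
final: 142.334 2.722

Arc 1: start y=8.490, vy=10.860 → t=2.782, apex=14.387, x_land=33.638, impact vy=-16.963
  bounce: vy ← 0.77·16.963 = 13.061
Arc 2: start y=0.000, vy=13.061 → t=2.612, apex=8.530, x_land=65.220, impact vy=-13.061
  bounce: vy ← 0.77·13.061 = 10.057
Arc 3: start y=0.000, vy=10.057 → t=2.011, apex=5.057, x_land=89.539, impact vy=-10.057
  bounce: vy ← 0.77·10.057 = 7.744
Arc 4: start y=0.000, vy=7.744 → t=1.549, apex=2.999, x_land=108.264, impact vy=-7.744
  bounce: vy ← 0.77·7.744 = 5.963
Arc 5: start y=0.000, vy=5.963 → t=1.193, apex=1.778, x_land=122.683, impact vy=-5.963
  bounce: vy ← 0.77·5.963 = 4.591
Arc 6: start y=0.000, vy=4.591 → t=0.918, apex=1.054, x_land=133.785, impact vy=-4.591
  bounce: vy ← 0.77·4.591 = 3.535
Arc 7: start y=0.000, vy=3.535 → t=0.707, apex=0.625, x_land=142.334, impact vy=-3.535
  bounce: vy ← 0.77·3.535 = 2.722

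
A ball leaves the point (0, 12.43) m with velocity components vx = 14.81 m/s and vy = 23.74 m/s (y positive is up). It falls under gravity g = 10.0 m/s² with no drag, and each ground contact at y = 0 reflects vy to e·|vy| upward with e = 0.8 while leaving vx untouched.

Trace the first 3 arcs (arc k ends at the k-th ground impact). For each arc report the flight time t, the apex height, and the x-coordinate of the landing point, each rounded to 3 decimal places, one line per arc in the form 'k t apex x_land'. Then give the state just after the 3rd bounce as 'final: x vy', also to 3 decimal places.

1 5.224 40.609 77.366
2 4.560 25.990 144.897
3 3.648 16.634 198.922
final: 198.922 14.591

Arc 1: start y=12.430, vy=23.740 → t=5.224, apex=40.609, x_land=77.366, impact vy=-28.499
  bounce: vy ← 0.8·28.499 = 22.799
Arc 2: start y=0.000, vy=22.799 → t=4.560, apex=25.990, x_land=144.897, impact vy=-22.799
  bounce: vy ← 0.8·22.799 = 18.239
Arc 3: start y=0.000, vy=18.239 → t=3.648, apex=16.634, x_land=198.922, impact vy=-18.239
  bounce: vy ← 0.8·18.239 = 14.591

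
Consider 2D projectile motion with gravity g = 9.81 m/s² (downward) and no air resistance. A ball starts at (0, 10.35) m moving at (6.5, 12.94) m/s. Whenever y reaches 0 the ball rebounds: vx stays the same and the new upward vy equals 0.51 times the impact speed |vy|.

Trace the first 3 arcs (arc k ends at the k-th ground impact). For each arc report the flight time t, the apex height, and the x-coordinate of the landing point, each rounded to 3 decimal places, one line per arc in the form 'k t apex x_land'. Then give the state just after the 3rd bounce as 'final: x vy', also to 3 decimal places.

Arc 1: start y=10.350, vy=12.940 → t=3.281, apex=18.884, x_land=21.328, impact vy=-19.249
  bounce: vy ← 0.51·19.249 = 9.817
Arc 2: start y=0.000, vy=9.817 → t=2.001, apex=4.912, x_land=34.337, impact vy=-9.817
  bounce: vy ← 0.51·9.817 = 5.007
Arc 3: start y=0.000, vy=5.007 → t=1.021, apex=1.278, x_land=40.971, impact vy=-5.007
  bounce: vy ← 0.51·5.007 = 2.553

1 3.281 18.884 21.328
2 2.001 4.912 34.337
3 1.021 1.278 40.971
final: 40.971 2.553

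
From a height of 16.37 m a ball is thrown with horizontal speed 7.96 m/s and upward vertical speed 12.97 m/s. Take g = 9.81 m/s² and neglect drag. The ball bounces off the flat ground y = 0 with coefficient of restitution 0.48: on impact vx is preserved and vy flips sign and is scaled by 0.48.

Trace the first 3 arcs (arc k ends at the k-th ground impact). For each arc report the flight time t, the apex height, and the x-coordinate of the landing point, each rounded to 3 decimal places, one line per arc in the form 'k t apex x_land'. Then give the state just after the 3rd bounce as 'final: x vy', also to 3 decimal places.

1 3.577 24.944 28.475
2 2.165 5.747 45.707
3 1.039 1.324 53.979
final: 53.979 2.447

Arc 1: start y=16.370, vy=12.970 → t=3.577, apex=24.944, x_land=28.475, impact vy=-22.122
  bounce: vy ← 0.48·22.122 = 10.619
Arc 2: start y=0.000, vy=10.619 → t=2.165, apex=5.747, x_land=45.707, impact vy=-10.619
  bounce: vy ← 0.48·10.619 = 5.097
Arc 3: start y=0.000, vy=5.097 → t=1.039, apex=1.324, x_land=53.979, impact vy=-5.097
  bounce: vy ← 0.48·5.097 = 2.447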